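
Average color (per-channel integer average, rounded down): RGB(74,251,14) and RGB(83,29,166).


Midpoint: each channel = ⌊(C₁+C₂)/2⌋
R: ⌊(74+83)/2⌋ = 78
G: ⌊(251+29)/2⌋ = 140
B: ⌊(14+166)/2⌋ = 90
= RGB(78, 140, 90)


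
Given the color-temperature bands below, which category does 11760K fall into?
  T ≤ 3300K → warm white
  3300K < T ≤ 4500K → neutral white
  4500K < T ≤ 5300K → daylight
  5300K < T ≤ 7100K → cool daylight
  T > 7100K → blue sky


Temperature: 11760K
11760K > 7100K → blue sky
Classification: blue sky


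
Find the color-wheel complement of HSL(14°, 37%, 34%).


Complement = opposite side of color wheel = hue + 180°
H' = (14 + 180) mod 360 = 194°
S and L unchanged.
= HSL(194°, 37%, 34%)


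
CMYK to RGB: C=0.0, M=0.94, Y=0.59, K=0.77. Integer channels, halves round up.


R = 255 × (1-C) × (1-K) = 255 × 1.00 × 0.23 = 58.65 → 59
G = 255 × (1-M) × (1-K) = 255 × 0.06 × 0.23 = 3.519 → 4
B = 255 × (1-Y) × (1-K) = 255 × 0.41 × 0.23 = 24.0465 → 24
= RGB(59, 4, 24)


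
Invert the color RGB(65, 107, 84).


Invert: (255-R, 255-G, 255-B)
R: 255-65 = 190
G: 255-107 = 148
B: 255-84 = 171
= RGB(190, 148, 171)


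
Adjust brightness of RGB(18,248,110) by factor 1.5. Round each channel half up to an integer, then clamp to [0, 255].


Multiply each channel by 1.5, round half up, clamp to [0, 255]
R: 18×1.5 = 27
G: 248×1.5 = 372 → clamp → 255
B: 110×1.5 = 165
= RGB(27, 255, 165)


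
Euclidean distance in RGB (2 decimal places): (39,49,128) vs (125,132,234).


d = √[(R₁-R₂)² + (G₁-G₂)² + (B₁-B₂)²]
d = √[(39-125)² + (49-132)² + (128-234)²]
d = √[7396 + 6889 + 11236]
d = √25521
d ≈ 159.75


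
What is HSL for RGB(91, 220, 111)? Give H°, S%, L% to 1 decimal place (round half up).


Normalize: R'=91/255≈0.3569, G'=220/255≈0.8627, B'=111/255≈0.4353
Max=220/255, Min=91/255, Δ=Max-Min=129/255
L = (Max+Min)/2 = (220+91)/510 = 311/510 = 0.60980… → L = 61.0%
L > 0.5 → S = Δ/(2-Max-Min) = 129/(510-220-91) = 129/199 = 0.64824… → S = 64.8%
(the 1/255 factors cancel in S and H, so raw channel differences can be used)
Max is G' → H = 60 × ((B-R)/Δ + 2) = 60 × ((111-91)/129 + 2)
  20/129 + 2 = 0.1550… + 2 = 2.1550…
  H = 60 × 2.1550… = 129.302…° → H = 129.3°
= HSL(129.3°, 64.8%, 61.0%)


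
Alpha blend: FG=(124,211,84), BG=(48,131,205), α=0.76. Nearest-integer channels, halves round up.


C = α×F + (1-α)×B, with 1-α = 0.24
R: 0.76×124 + 0.24×48 = 94.24 + 11.52 = 105.76 → 106
G: 0.76×211 + 0.24×131 = 160.36 + 31.44 = 191.80 → 192
B: 0.76×84 + 0.24×205 = 63.84 + 49.20 = 113.04 → 113
= RGB(106, 192, 113)


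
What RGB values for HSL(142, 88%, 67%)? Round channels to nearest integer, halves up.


H=142°, S=0.88, L=0.67
C = (1-|2L-1|)×S = (1-|0.34|)×0.88 = 0.5808
H' = H/60 = 142/60 ≈ 2.3667; X = C×(1-|H' mod 2 - 1|) = 0.21296
m = L - C/2 = 0.67 - 0.2904 = 0.3796
Sector ⌊H'⌋ = 2 → (R',G',B') = (0.0, 0.5808, 0.21296)
RGB = ((R'+m)×255, (G'+m)×255, (B'+m)×255) = (96.798, 244.902, 151.1028)
Round half up → RGB(97, 245, 151)


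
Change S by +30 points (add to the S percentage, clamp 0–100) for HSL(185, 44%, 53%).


Original S = 44%
Adjustment = +30 percentage points
New S = 44 + (30) = 74
Clamp to [0, 100] → 74
= HSL(185°, 74%, 53%)


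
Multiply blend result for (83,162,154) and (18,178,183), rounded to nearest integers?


Multiply: C = A×B/255, rounded to nearest integer
R: 83×18/255 = 1494/255 ≈ 5.859 → 6
G: 162×178/255 = 28836/255 ≈ 113.082 → 113
B: 154×183/255 = 28182/255 ≈ 110.518 → 111
= RGB(6, 113, 111)


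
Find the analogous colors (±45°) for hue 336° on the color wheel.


Base hue: 336°
Left analog: (336 - 45) mod 360 = 291°
Right analog: (336 + 45) mod 360 = 21°
Analogous hues = 291° and 21°


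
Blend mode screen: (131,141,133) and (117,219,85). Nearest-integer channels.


Screen: C = 255 - (255-A)×(255-B)/255, rounded to nearest integer
R: 255 - (255-131)×(255-117)/255 = 255 - 17112/255 ≈ 255 - 67.106 = 187.894 → 188
G: 255 - (255-141)×(255-219)/255 = 255 - 4104/255 ≈ 255 - 16.094 = 238.906 → 239
B: 255 - (255-133)×(255-85)/255 = 255 - 20740/255 ≈ 255 - 81.333 = 173.667 → 174
= RGB(188, 239, 174)


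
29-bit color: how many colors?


Colors = 2^bits = 2^29
= 536,870,912 colors


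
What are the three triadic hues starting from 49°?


Triadic: equally spaced at 120° intervals
H1 = 49°
H2 = (49 + 120) mod 360 = 169°
H3 = (49 + 240) mod 360 = 289°
Triadic = 49°, 169°, 289°


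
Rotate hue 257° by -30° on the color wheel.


New hue = (H + rotation) mod 360
New hue = (257 -30) mod 360
= 227 mod 360
= 227°


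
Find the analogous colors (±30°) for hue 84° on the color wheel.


Base hue: 84°
Left analog: (84 - 30) mod 360 = 54°
Right analog: (84 + 30) mod 360 = 114°
Analogous hues = 54° and 114°


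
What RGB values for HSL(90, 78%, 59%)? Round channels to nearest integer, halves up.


H=90°, S=0.78, L=0.59
C = (1-|2L-1|)×S = (1-|0.18|)×0.78 = 0.6396
H' = H/60 = 90/60 ≈ 1.5000; X = C×(1-|H' mod 2 - 1|) = 0.3198
m = L - C/2 = 0.59 - 0.3198 = 0.2702
Sector ⌊H'⌋ = 1 → (R',G',B') = (0.3198, 0.6396, 0.0)
RGB = ((R'+m)×255, (G'+m)×255, (B'+m)×255) = (150.45, 231.999, 68.901)
Round half up → RGB(150, 232, 69)


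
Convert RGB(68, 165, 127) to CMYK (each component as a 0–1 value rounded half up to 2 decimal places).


R'=68/255≈0.2667, G'=165/255≈0.6471, B'=127/255≈0.4980
K = 1 - max(R',G',B') = 1 - 165/255 = 90/255 = 0.35294… → 0.35
(1-R'-K)/(1-K) simplifies to (max-R)/max with max = 165:
C = (165-68)/165 = 97/165 = 0.58787… → 0.59
M = (165-165)/165 = 0/165 = 0 → 0.00
Y = (165-127)/165 = 38/165 = 0.23030… → 0.23
= CMYK(0.59, 0.00, 0.23, 0.35)


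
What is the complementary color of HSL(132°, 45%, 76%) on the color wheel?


Complement = opposite side of color wheel = hue + 180°
H' = (132 + 180) mod 360 = 312°
S and L unchanged.
= HSL(312°, 45%, 76%)


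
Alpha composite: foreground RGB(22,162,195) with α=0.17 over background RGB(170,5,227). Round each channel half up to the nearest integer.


C = α×F + (1-α)×B, with 1-α = 0.83
R: 0.17×22 + 0.83×170 = 3.74 + 141.10 = 144.84 → 145
G: 0.17×162 + 0.83×5 = 27.54 + 4.15 = 31.69 → 32
B: 0.17×195 + 0.83×227 = 33.15 + 188.41 = 221.56 → 222
= RGB(145, 32, 222)


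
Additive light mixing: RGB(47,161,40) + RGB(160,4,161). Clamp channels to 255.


Additive: each channel = min(255, C₁+C₂)
R: 47+160 = 207 → 207
G: 161+4 = 165 → 165
B: 40+161 = 201 → 201
= RGB(207, 165, 201)


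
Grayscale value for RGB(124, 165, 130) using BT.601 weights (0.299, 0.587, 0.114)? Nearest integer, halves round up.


Gray = 0.299×R + 0.587×G + 0.114×B
Gray = 0.299×124 + 0.587×165 + 0.114×130
Gray = 37.076 + 96.855 + 14.820
Gray = 148.751 → round half up → 149
Gray = 149


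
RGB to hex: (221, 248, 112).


R = 221 → DD (hex)
G = 248 → F8 (hex)
B = 112 → 70 (hex)
Hex = #DDF870


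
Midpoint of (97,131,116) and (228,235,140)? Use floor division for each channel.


Midpoint: each channel = ⌊(C₁+C₂)/2⌋
R: ⌊(97+228)/2⌋ = 162
G: ⌊(131+235)/2⌋ = 183
B: ⌊(116+140)/2⌋ = 128
= RGB(162, 183, 128)


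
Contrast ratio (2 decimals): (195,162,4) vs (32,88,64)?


Linearize each sRGB channel c=v/255: c/12.92 if c ≤ 0.04045 else ((c+0.055)/1.055)^2.4
L = 0.2126×R_lin + 0.7152×G_lin + 0.0722×B_lin
Color 1 (195,162,4):
  R=195: 195/255≈0.7647 > 0.04045 → ((0.7647+0.055)/1.055)^2.4 ≈ 0.54572
  G=162: 162/255≈0.6353 > 0.04045 → ((0.6353+0.055)/1.055)^2.4 ≈ 0.36131
  B=4: 4/255≈0.0157 ≤ 0.04045 → 0.0157/12.92 ≈ 0.00121
  L1 = 0.2126×0.54572 + 0.7152×0.36131 + 0.0722×0.00121 ≈ 0.37452
Color 2 (32,88,64):
  R=32: 32/255≈0.1255 > 0.04045 → ((0.1255+0.055)/1.055)^2.4 ≈ 0.01444
  G=88: 88/255≈0.3451 > 0.04045 → ((0.3451+0.055)/1.055)^2.4 ≈ 0.09759
  B=64: 64/255≈0.2510 > 0.04045 → ((0.2510+0.055)/1.055)^2.4 ≈ 0.05127
  L2 = 0.2126×0.01444 + 0.7152×0.09759 + 0.0722×0.05127 ≈ 0.07657
Lighter = 0.37452, Darker = 0.07657
Ratio = (L_lighter + 0.05) / (L_darker + 0.05)
Ratio = (0.37452 + 0.05) / (0.07657 + 0.05) = 0.42452 / 0.12657 ≈ 3.3541
Ratio ≈ 3.35:1


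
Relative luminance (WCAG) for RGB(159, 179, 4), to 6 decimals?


Linearize each channel (sRGB transfer function): c = v/255; c_lin = c/12.92 if c ≤ 0.04045, else ((c+0.055)/1.055)^2.4
  R: 159/255 ≈ 0.623529 > 0.04045 → ((0.623529+0.055)/1.055)^2.4 ≈ 0.346704
  G: 179/255 ≈ 0.701961 > 0.04045 → ((0.701961+0.055)/1.055)^2.4 ≈ 0.450786
  B: 4/255 ≈ 0.015686 ≤ 0.04045 → 0.015686/12.92 ≈ 0.001214
R_lin = 0.346704, G_lin = 0.450786, B_lin = 0.001214
L = 0.2126×R + 0.7152×G + 0.0722×B
L = 0.2126×0.346704 + 0.7152×0.450786 + 0.0722×0.001214
L ≈ 0.396199


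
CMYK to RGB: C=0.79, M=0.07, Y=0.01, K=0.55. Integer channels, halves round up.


R = 255 × (1-C) × (1-K) = 255 × 0.21 × 0.45 = 24.0975 → 24
G = 255 × (1-M) × (1-K) = 255 × 0.93 × 0.45 = 106.7175 → 107
B = 255 × (1-Y) × (1-K) = 255 × 0.99 × 0.45 = 113.6025 → 114
= RGB(24, 107, 114)


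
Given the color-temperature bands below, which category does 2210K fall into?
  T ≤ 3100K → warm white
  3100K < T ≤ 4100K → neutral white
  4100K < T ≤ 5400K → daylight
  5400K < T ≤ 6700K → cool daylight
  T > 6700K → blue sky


Temperature: 2210K
2210K ≤ 3100K → warm white
Classification: warm white


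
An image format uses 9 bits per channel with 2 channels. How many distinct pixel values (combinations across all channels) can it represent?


Total bits = 9 bits/channel × 2 channels = 18 bits
Distinct pixel values = 2^18
= 262,144 pixel values


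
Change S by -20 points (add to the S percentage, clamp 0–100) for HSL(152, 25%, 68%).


Original S = 25%
Adjustment = -20 percentage points
New S = 25 + (-20) = 5
Clamp to [0, 100] → 5
= HSL(152°, 5%, 68%)


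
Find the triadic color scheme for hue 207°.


Triadic: equally spaced at 120° intervals
H1 = 207°
H2 = (207 + 120) mod 360 = 327°
H3 = (207 + 240) mod 360 = 87°
Triadic = 207°, 327°, 87°


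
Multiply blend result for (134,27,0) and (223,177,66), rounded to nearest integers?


Multiply: C = A×B/255, rounded to nearest integer
R: 134×223/255 = 29882/255 ≈ 117.184 → 117
G: 27×177/255 = 4779/255 ≈ 18.741 → 19
B: 0×66/255 = 0/255 ≈ 0.000 → 0
= RGB(117, 19, 0)


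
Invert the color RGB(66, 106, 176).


Invert: (255-R, 255-G, 255-B)
R: 255-66 = 189
G: 255-106 = 149
B: 255-176 = 79
= RGB(189, 149, 79)


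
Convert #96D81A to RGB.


96 → 150 (R)
D8 → 216 (G)
1A → 26 (B)
= RGB(150, 216, 26)


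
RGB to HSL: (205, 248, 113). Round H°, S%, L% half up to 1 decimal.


Normalize: R'=205/255≈0.8039, G'=248/255≈0.9725, B'=113/255≈0.4431
Max=248/255, Min=113/255, Δ=Max-Min=135/255
L = (Max+Min)/2 = (248+113)/510 = 361/510 = 0.70784… → L = 70.8%
L > 0.5 → S = Δ/(2-Max-Min) = 135/(510-248-113) = 135/149 = 0.90604… → S = 90.6%
(the 1/255 factors cancel in S and H, so raw channel differences can be used)
Max is G' → H = 60 × ((B-R)/Δ + 2) = 60 × ((113-205)/135 + 2)
  -92/135 + 2 = -0.6814… + 2 = 1.3185…
  H = 60 × 1.3185… = 79.111…° → H = 79.1°
= HSL(79.1°, 90.6%, 70.8%)


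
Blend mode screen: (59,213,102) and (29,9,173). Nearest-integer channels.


Screen: C = 255 - (255-A)×(255-B)/255, rounded to nearest integer
R: 255 - (255-59)×(255-29)/255 = 255 - 44296/255 ≈ 255 - 173.710 = 81.290 → 81
G: 255 - (255-213)×(255-9)/255 = 255 - 10332/255 ≈ 255 - 40.518 = 214.482 → 214
B: 255 - (255-102)×(255-173)/255 = 255 - 12546/255 ≈ 255 - 49.200 = 205.800 → 206
= RGB(81, 214, 206)


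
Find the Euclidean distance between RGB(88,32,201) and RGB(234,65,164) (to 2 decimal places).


d = √[(R₁-R₂)² + (G₁-G₂)² + (B₁-B₂)²]
d = √[(88-234)² + (32-65)² + (201-164)²]
d = √[21316 + 1089 + 1369]
d = √23774
d ≈ 154.19


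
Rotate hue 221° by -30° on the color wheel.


New hue = (H + rotation) mod 360
New hue = (221 -30) mod 360
= 191 mod 360
= 191°


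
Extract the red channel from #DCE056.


Color: #DCE056
R = DC = 220
G = E0 = 224
B = 56 = 86
Red = 220


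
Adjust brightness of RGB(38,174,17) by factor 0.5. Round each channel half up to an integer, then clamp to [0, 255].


Multiply each channel by 0.5, round half up, clamp to [0, 255]
R: 38×0.5 = 19
G: 174×0.5 = 87
B: 17×0.5 = 8.5 → round → 9
= RGB(19, 87, 9)


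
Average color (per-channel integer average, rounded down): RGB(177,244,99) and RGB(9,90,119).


Midpoint: each channel = ⌊(C₁+C₂)/2⌋
R: ⌊(177+9)/2⌋ = 93
G: ⌊(244+90)/2⌋ = 167
B: ⌊(99+119)/2⌋ = 109
= RGB(93, 167, 109)


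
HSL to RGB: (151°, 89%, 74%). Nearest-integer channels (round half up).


H=151°, S=0.89, L=0.74
C = (1-|2L-1|)×S = (1-|0.48|)×0.89 = 0.4628
H' = H/60 = 151/60 ≈ 2.5167; X = C×(1-|H' mod 2 - 1|) ≈ 0.2391
m = L - C/2 = 0.74 - 0.2314 = 0.5086
Sector ⌊H'⌋ = 2 → (R',G',B') = (0.0, 0.4628, ≈0.2391)
RGB = ((R'+m)×255, (G'+m)×255, (B'+m)×255) = (129.693, 247.707, 190.6669)
Round half up → RGB(130, 248, 191)


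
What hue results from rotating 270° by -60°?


New hue = (H + rotation) mod 360
New hue = (270 -60) mod 360
= 210 mod 360
= 210°


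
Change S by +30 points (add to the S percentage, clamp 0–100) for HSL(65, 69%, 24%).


Original S = 69%
Adjustment = +30 percentage points
New S = 69 + (30) = 99
Clamp to [0, 100] → 99
= HSL(65°, 99%, 24%)


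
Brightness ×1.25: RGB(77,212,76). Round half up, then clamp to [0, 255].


Multiply each channel by 1.25, round half up, clamp to [0, 255]
R: 77×1.25 = 96.25 → round → 96
G: 212×1.25 = 265 → clamp → 255
B: 76×1.25 = 95
= RGB(96, 255, 95)


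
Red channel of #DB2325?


Color: #DB2325
R = DB = 219
G = 23 = 35
B = 25 = 37
Red = 219


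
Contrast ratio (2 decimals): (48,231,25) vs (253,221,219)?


Linearize each sRGB channel c=v/255: c/12.92 if c ≤ 0.04045 else ((c+0.055)/1.055)^2.4
L = 0.2126×R_lin + 0.7152×G_lin + 0.0722×B_lin
Color 1 (48,231,25):
  R=48: 48/255≈0.1882 > 0.04045 → ((0.1882+0.055)/1.055)^2.4 ≈ 0.02956
  G=231: 231/255≈0.9059 > 0.04045 → ((0.9059+0.055)/1.055)^2.4 ≈ 0.79910
  B=25: 25/255≈0.0980 > 0.04045 → ((0.0980+0.055)/1.055)^2.4 ≈ 0.00972
  L1 = 0.2126×0.02956 + 0.7152×0.79910 + 0.0722×0.00972 ≈ 0.57850
Color 2 (253,221,219):
  R=253: 253/255≈0.9922 > 0.04045 → ((0.9922+0.055)/1.055)^2.4 ≈ 0.98225
  G=221: 221/255≈0.8667 > 0.04045 → ((0.8667+0.055)/1.055)^2.4 ≈ 0.72306
  B=219: 219/255≈0.8588 > 0.04045 → ((0.8588+0.055)/1.055)^2.4 ≈ 0.70838
  L2 = 0.2126×0.98225 + 0.7152×0.72306 + 0.0722×0.70838 ≈ 0.77710
Lighter = 0.77710, Darker = 0.57850
Ratio = (L_lighter + 0.05) / (L_darker + 0.05)
Ratio = (0.77710 + 0.05) / (0.57850 + 0.05) = 0.82710 / 0.62850 ≈ 1.3160
Ratio ≈ 1.32:1


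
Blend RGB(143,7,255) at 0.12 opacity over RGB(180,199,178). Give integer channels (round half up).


C = α×F + (1-α)×B, with 1-α = 0.88
R: 0.12×143 + 0.88×180 = 17.16 + 158.40 = 175.56 → 176
G: 0.12×7 + 0.88×199 = 0.84 + 175.12 = 175.96 → 176
B: 0.12×255 + 0.88×178 = 30.60 + 156.64 = 187.24 → 187
= RGB(176, 176, 187)


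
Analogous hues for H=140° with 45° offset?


Base hue: 140°
Left analog: (140 - 45) mod 360 = 95°
Right analog: (140 + 45) mod 360 = 185°
Analogous hues = 95° and 185°


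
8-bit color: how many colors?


Colors = 2^bits = 2^8
= 256 colors


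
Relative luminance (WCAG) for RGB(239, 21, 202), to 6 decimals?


Linearize each channel (sRGB transfer function): c = v/255; c_lin = c/12.92 if c ≤ 0.04045, else ((c+0.055)/1.055)^2.4
  R: 239/255 ≈ 0.937255 > 0.04045 → ((0.937255+0.055)/1.055)^2.4 ≈ 0.863157
  G: 21/255 ≈ 0.082353 > 0.04045 → ((0.082353+0.055)/1.055)^2.4 ≈ 0.007499
  B: 202/255 ≈ 0.792157 > 0.04045 → ((0.792157+0.055)/1.055)^2.4 ≈ 0.590619
R_lin = 0.863157, G_lin = 0.007499, B_lin = 0.590619
L = 0.2126×R + 0.7152×G + 0.0722×B
L = 0.2126×0.863157 + 0.7152×0.007499 + 0.0722×0.590619
L ≈ 0.231513


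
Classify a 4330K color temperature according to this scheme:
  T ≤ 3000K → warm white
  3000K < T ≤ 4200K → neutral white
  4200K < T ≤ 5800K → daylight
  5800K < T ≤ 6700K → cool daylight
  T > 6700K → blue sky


Temperature: 4330K
4200K < 4330K ≤ 5800K → daylight
Classification: daylight


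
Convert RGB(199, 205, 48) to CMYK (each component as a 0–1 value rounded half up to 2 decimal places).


R'=199/255≈0.7804, G'=205/255≈0.8039, B'=48/255≈0.1882
K = 1 - max(R',G',B') = 1 - 205/255 = 50/255 = 0.19607… → 0.20
(1-R'-K)/(1-K) simplifies to (max-R)/max with max = 205:
C = (205-199)/205 = 6/205 = 0.02926… → 0.03
M = (205-205)/205 = 0/205 = 0 → 0.00
Y = (205-48)/205 = 157/205 = 0.76585… → 0.77
= CMYK(0.03, 0.00, 0.77, 0.20)


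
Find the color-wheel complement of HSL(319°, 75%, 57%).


Complement = opposite side of color wheel = hue + 180°
H' = (319 + 180) mod 360 = 139°
S and L unchanged.
= HSL(139°, 75%, 57%)


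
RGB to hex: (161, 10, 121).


R = 161 → A1 (hex)
G = 10 → 0A (hex)
B = 121 → 79 (hex)
Hex = #A10A79


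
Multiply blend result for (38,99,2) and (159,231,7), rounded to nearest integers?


Multiply: C = A×B/255, rounded to nearest integer
R: 38×159/255 = 6042/255 ≈ 23.694 → 24
G: 99×231/255 = 22869/255 ≈ 89.682 → 90
B: 2×7/255 = 14/255 ≈ 0.055 → 0
= RGB(24, 90, 0)


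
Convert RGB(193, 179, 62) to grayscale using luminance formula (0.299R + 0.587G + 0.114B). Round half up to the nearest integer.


Gray = 0.299×R + 0.587×G + 0.114×B
Gray = 0.299×193 + 0.587×179 + 0.114×62
Gray = 57.707 + 105.073 + 7.068
Gray = 169.848 → round half up → 170
Gray = 170


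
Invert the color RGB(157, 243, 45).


Invert: (255-R, 255-G, 255-B)
R: 255-157 = 98
G: 255-243 = 12
B: 255-45 = 210
= RGB(98, 12, 210)


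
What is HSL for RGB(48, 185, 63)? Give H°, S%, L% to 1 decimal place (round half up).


Normalize: R'=48/255≈0.1882, G'=185/255≈0.7255, B'=63/255≈0.2471
Max=185/255, Min=48/255, Δ=Max-Min=137/255
L = (Max+Min)/2 = (185+48)/510 = 233/510 = 0.45686… → L = 45.7%
L ≤ 0.5 → S = Δ/(Max+Min) = 137/(185+48) = 137/233 = 0.58798… → S = 58.8%
(the 1/255 factors cancel in S and H, so raw channel differences can be used)
Max is G' → H = 60 × ((B-R)/Δ + 2) = 60 × ((63-48)/137 + 2)
  15/137 + 2 = 0.1094… + 2 = 2.1094…
  H = 60 × 2.1094… = 126.569…° → H = 126.6°
= HSL(126.6°, 58.8%, 45.7%)


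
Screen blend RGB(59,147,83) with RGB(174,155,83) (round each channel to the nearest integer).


Screen: C = 255 - (255-A)×(255-B)/255, rounded to nearest integer
R: 255 - (255-59)×(255-174)/255 = 255 - 15876/255 ≈ 255 - 62.259 = 192.741 → 193
G: 255 - (255-147)×(255-155)/255 = 255 - 10800/255 ≈ 255 - 42.353 = 212.647 → 213
B: 255 - (255-83)×(255-83)/255 = 255 - 29584/255 ≈ 255 - 116.016 = 138.984 → 139
= RGB(193, 213, 139)


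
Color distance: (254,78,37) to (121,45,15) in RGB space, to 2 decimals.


d = √[(R₁-R₂)² + (G₁-G₂)² + (B₁-B₂)²]
d = √[(254-121)² + (78-45)² + (37-15)²]
d = √[17689 + 1089 + 484]
d = √19262
d ≈ 138.79


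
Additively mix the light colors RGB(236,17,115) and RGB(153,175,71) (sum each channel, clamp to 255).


Additive: each channel = min(255, C₁+C₂)
R: 236+153 = 389 → 255
G: 17+175 = 192 → 192
B: 115+71 = 186 → 186
= RGB(255, 192, 186)


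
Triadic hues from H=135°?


Triadic: equally spaced at 120° intervals
H1 = 135°
H2 = (135 + 120) mod 360 = 255°
H3 = (135 + 240) mod 360 = 15°
Triadic = 135°, 255°, 15°


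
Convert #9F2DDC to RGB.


9F → 159 (R)
2D → 45 (G)
DC → 220 (B)
= RGB(159, 45, 220)


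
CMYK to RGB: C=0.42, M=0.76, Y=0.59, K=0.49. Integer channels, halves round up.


R = 255 × (1-C) × (1-K) = 255 × 0.58 × 0.51 = 75.429 → 75
G = 255 × (1-M) × (1-K) = 255 × 0.24 × 0.51 = 31.212 → 31
B = 255 × (1-Y) × (1-K) = 255 × 0.41 × 0.51 = 53.3205 → 53
= RGB(75, 31, 53)


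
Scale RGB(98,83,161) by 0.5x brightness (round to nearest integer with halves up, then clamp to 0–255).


Multiply each channel by 0.5, round half up, clamp to [0, 255]
R: 98×0.5 = 49
G: 83×0.5 = 41.5 → round → 42
B: 161×0.5 = 80.5 → round → 81
= RGB(49, 42, 81)


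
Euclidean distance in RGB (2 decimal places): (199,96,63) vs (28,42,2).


d = √[(R₁-R₂)² + (G₁-G₂)² + (B₁-B₂)²]
d = √[(199-28)² + (96-42)² + (63-2)²]
d = √[29241 + 2916 + 3721]
d = √35878
d ≈ 189.41


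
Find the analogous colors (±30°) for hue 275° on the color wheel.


Base hue: 275°
Left analog: (275 - 30) mod 360 = 245°
Right analog: (275 + 30) mod 360 = 305°
Analogous hues = 245° and 305°


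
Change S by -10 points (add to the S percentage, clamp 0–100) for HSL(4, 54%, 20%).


Original S = 54%
Adjustment = -10 percentage points
New S = 54 + (-10) = 44
Clamp to [0, 100] → 44
= HSL(4°, 44%, 20%)


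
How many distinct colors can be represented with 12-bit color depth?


Colors = 2^bits = 2^12
= 4,096 colors


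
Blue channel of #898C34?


Color: #898C34
R = 89 = 137
G = 8C = 140
B = 34 = 52
Blue = 52


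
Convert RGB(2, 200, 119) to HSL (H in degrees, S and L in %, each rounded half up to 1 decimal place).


Normalize: R'=2/255≈0.0078, G'=200/255≈0.7843, B'=119/255≈0.4667
Max=200/255, Min=2/255, Δ=Max-Min=198/255
L = (Max+Min)/2 = (200+2)/510 = 202/510 = 0.39607… → L = 39.6%
L ≤ 0.5 → S = Δ/(Max+Min) = 198/(200+2) = 198/202 = 0.98019… → S = 98.0%
(the 1/255 factors cancel in S and H, so raw channel differences can be used)
Max is G' → H = 60 × ((B-R)/Δ + 2) = 60 × ((119-2)/198 + 2)
  117/198 + 2 = 0.5909… + 2 = 2.5909…
  H = 60 × 2.5909… = 155.454…° → H = 155.5°
= HSL(155.5°, 98.0%, 39.6%)


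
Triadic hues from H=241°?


Triadic: equally spaced at 120° intervals
H1 = 241°
H2 = (241 + 120) mod 360 = 1°
H3 = (241 + 240) mod 360 = 121°
Triadic = 241°, 1°, 121°


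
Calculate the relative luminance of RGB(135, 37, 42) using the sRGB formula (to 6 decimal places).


Linearize each channel (sRGB transfer function): c = v/255; c_lin = c/12.92 if c ≤ 0.04045, else ((c+0.055)/1.055)^2.4
  R: 135/255 ≈ 0.529412 > 0.04045 → ((0.529412+0.055)/1.055)^2.4 ≈ 0.242281
  G: 37/255 ≈ 0.145098 > 0.04045 → ((0.145098+0.055)/1.055)^2.4 ≈ 0.018500
  B: 42/255 ≈ 0.164706 > 0.04045 → ((0.164706+0.055)/1.055)^2.4 ≈ 0.023153
R_lin = 0.242281, G_lin = 0.018500, B_lin = 0.023153
L = 0.2126×R + 0.7152×G + 0.0722×B
L = 0.2126×0.242281 + 0.7152×0.018500 + 0.0722×0.023153
L ≈ 0.066412


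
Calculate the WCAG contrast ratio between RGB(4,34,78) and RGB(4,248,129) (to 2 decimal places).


Linearize each sRGB channel c=v/255: c/12.92 if c ≤ 0.04045 else ((c+0.055)/1.055)^2.4
L = 0.2126×R_lin + 0.7152×G_lin + 0.0722×B_lin
Color 1 (4,34,78):
  R=4: 4/255≈0.0157 ≤ 0.04045 → 0.0157/12.92 ≈ 0.00121
  G=34: 34/255≈0.1333 > 0.04045 → ((0.1333+0.055)/1.055)^2.4 ≈ 0.01600
  B=78: 78/255≈0.3059 > 0.04045 → ((0.3059+0.055)/1.055)^2.4 ≈ 0.07619
  L1 = 0.2126×0.00121 + 0.7152×0.01600 + 0.0722×0.07619 ≈ 0.01720
Color 2 (4,248,129):
  R=4: 4/255≈0.0157 ≤ 0.04045 → 0.0157/12.92 ≈ 0.00121
  G=248: 248/255≈0.9725 > 0.04045 → ((0.9725+0.055)/1.055)^2.4 ≈ 0.93869
  B=129: 129/255≈0.5059 > 0.04045 → ((0.5059+0.055)/1.055)^2.4 ≈ 0.21953
  L2 = 0.2126×0.00121 + 0.7152×0.93869 + 0.0722×0.21953 ≈ 0.68746
Lighter = 0.68746, Darker = 0.01720
Ratio = (L_lighter + 0.05) / (L_darker + 0.05)
Ratio = (0.68746 + 0.05) / (0.01720 + 0.05) = 0.73746 / 0.06720 ≈ 10.9742
Ratio ≈ 10.97:1


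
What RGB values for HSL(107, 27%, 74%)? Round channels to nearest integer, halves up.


H=107°, S=0.27, L=0.74
C = (1-|2L-1|)×S = (1-|0.48|)×0.27 = 0.1404
H' = H/60 = 107/60 ≈ 1.7833; X = C×(1-|H' mod 2 - 1|) = 0.03042
m = L - C/2 = 0.74 - 0.0702 = 0.6698
Sector ⌊H'⌋ = 1 → (R',G',B') = (0.03042, 0.1404, 0.0)
RGB = ((R'+m)×255, (G'+m)×255, (B'+m)×255) = (178.5561, 206.601, 170.799)
Round half up → RGB(179, 207, 171)


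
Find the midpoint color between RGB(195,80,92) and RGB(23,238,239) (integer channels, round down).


Midpoint: each channel = ⌊(C₁+C₂)/2⌋
R: ⌊(195+23)/2⌋ = 109
G: ⌊(80+238)/2⌋ = 159
B: ⌊(92+239)/2⌋ = 165
= RGB(109, 159, 165)


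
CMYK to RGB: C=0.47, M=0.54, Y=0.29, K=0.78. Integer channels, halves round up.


R = 255 × (1-C) × (1-K) = 255 × 0.53 × 0.22 = 29.733 → 30
G = 255 × (1-M) × (1-K) = 255 × 0.46 × 0.22 = 25.806 → 26
B = 255 × (1-Y) × (1-K) = 255 × 0.71 × 0.22 = 39.831 → 40
= RGB(30, 26, 40)


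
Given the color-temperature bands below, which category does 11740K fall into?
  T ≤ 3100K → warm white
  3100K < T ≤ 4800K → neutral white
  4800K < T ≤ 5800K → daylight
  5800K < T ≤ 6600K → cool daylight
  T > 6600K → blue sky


Temperature: 11740K
11740K > 6600K → blue sky
Classification: blue sky


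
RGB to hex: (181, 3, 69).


R = 181 → B5 (hex)
G = 3 → 03 (hex)
B = 69 → 45 (hex)
Hex = #B50345


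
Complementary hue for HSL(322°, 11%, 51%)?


Complement = opposite side of color wheel = hue + 180°
H' = (322 + 180) mod 360 = 142°
S and L unchanged.
= HSL(142°, 11%, 51%)


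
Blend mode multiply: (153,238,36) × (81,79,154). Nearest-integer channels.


Multiply: C = A×B/255, rounded to nearest integer
R: 153×81/255 = 12393/255 ≈ 48.600 → 49
G: 238×79/255 = 18802/255 ≈ 73.733 → 74
B: 36×154/255 = 5544/255 ≈ 21.741 → 22
= RGB(49, 74, 22)


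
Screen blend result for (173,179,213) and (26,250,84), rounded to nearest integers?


Screen: C = 255 - (255-A)×(255-B)/255, rounded to nearest integer
R: 255 - (255-173)×(255-26)/255 = 255 - 18778/255 ≈ 255 - 73.639 = 181.361 → 181
G: 255 - (255-179)×(255-250)/255 = 255 - 380/255 ≈ 255 - 1.490 = 253.510 → 254
B: 255 - (255-213)×(255-84)/255 = 255 - 7182/255 ≈ 255 - 28.165 = 226.835 → 227
= RGB(181, 254, 227)


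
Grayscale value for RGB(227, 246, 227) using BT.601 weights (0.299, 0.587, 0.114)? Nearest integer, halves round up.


Gray = 0.299×R + 0.587×G + 0.114×B
Gray = 0.299×227 + 0.587×246 + 0.114×227
Gray = 67.873 + 144.402 + 25.878
Gray = 238.153 → round half up → 238
Gray = 238


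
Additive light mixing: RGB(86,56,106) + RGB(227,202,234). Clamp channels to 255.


Additive: each channel = min(255, C₁+C₂)
R: 86+227 = 313 → 255
G: 56+202 = 258 → 255
B: 106+234 = 340 → 255
= RGB(255, 255, 255)


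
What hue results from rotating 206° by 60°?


New hue = (H + rotation) mod 360
New hue = (206 + 60) mod 360
= 266 mod 360
= 266°


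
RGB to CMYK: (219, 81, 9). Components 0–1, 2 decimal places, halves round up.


R'=219/255≈0.8588, G'=81/255≈0.3176, B'=9/255≈0.0353
K = 1 - max(R',G',B') = 1 - 219/255 = 36/255 = 0.14117… → 0.14
(1-R'-K)/(1-K) simplifies to (max-R)/max with max = 219:
C = (219-219)/219 = 0/219 = 0 → 0.00
M = (219-81)/219 = 138/219 = 0.63013… → 0.63
Y = (219-9)/219 = 210/219 = 0.95890… → 0.96
= CMYK(0.00, 0.63, 0.96, 0.14)


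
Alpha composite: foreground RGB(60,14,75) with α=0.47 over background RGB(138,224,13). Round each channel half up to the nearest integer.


C = α×F + (1-α)×B, with 1-α = 0.53
R: 0.47×60 + 0.53×138 = 28.20 + 73.14 = 101.34 → 101
G: 0.47×14 + 0.53×224 = 6.58 + 118.72 = 125.30 → 125
B: 0.47×75 + 0.53×13 = 35.25 + 6.89 = 42.14 → 42
= RGB(101, 125, 42)


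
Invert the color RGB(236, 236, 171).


Invert: (255-R, 255-G, 255-B)
R: 255-236 = 19
G: 255-236 = 19
B: 255-171 = 84
= RGB(19, 19, 84)


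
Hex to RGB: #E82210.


E8 → 232 (R)
22 → 34 (G)
10 → 16 (B)
= RGB(232, 34, 16)


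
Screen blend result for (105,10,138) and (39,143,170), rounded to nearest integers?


Screen: C = 255 - (255-A)×(255-B)/255, rounded to nearest integer
R: 255 - (255-105)×(255-39)/255 = 255 - 32400/255 ≈ 255 - 127.059 = 127.941 → 128
G: 255 - (255-10)×(255-143)/255 = 255 - 27440/255 ≈ 255 - 107.608 = 147.392 → 147
B: 255 - (255-138)×(255-170)/255 = 255 - 9945/255 ≈ 255 - 39.000 = 216.000 → 216
= RGB(128, 147, 216)


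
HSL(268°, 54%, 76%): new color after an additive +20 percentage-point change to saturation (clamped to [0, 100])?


Original S = 54%
Adjustment = +20 percentage points
New S = 54 + (20) = 74
Clamp to [0, 100] → 74
= HSL(268°, 74%, 76%)


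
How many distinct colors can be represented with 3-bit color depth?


Colors = 2^bits = 2^3
= 8 colors


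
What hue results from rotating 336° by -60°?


New hue = (H + rotation) mod 360
New hue = (336 -60) mod 360
= 276 mod 360
= 276°


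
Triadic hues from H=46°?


Triadic: equally spaced at 120° intervals
H1 = 46°
H2 = (46 + 120) mod 360 = 166°
H3 = (46 + 240) mod 360 = 286°
Triadic = 46°, 166°, 286°


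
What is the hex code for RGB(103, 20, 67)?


R = 103 → 67 (hex)
G = 20 → 14 (hex)
B = 67 → 43 (hex)
Hex = #671443


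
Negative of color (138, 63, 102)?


Invert: (255-R, 255-G, 255-B)
R: 255-138 = 117
G: 255-63 = 192
B: 255-102 = 153
= RGB(117, 192, 153)


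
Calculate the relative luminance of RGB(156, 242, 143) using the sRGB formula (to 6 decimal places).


Linearize each channel (sRGB transfer function): c = v/255; c_lin = c/12.92 if c ≤ 0.04045, else ((c+0.055)/1.055)^2.4
  R: 156/255 ≈ 0.611765 > 0.04045 → ((0.611765+0.055)/1.055)^2.4 ≈ 0.332452
  G: 242/255 ≈ 0.949020 > 0.04045 → ((0.949020+0.055)/1.055)^2.4 ≈ 0.887923
  B: 143/255 ≈ 0.560784 > 0.04045 → ((0.560784+0.055)/1.055)^2.4 ≈ 0.274677
R_lin = 0.332452, G_lin = 0.887923, B_lin = 0.274677
L = 0.2126×R + 0.7152×G + 0.0722×B
L = 0.2126×0.332452 + 0.7152×0.887923 + 0.0722×0.274677
L ≈ 0.725554


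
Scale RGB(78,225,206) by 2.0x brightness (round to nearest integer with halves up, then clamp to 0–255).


Multiply each channel by 2.0, round half up, clamp to [0, 255]
R: 78×2.0 = 156
G: 225×2.0 = 450 → clamp → 255
B: 206×2.0 = 412 → clamp → 255
= RGB(156, 255, 255)


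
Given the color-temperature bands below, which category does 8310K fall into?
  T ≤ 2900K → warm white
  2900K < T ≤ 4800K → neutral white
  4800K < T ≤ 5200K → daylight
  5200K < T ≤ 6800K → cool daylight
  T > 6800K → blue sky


Temperature: 8310K
8310K > 6800K → blue sky
Classification: blue sky


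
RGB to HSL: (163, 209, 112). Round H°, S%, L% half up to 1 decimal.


Normalize: R'=163/255≈0.6392, G'=209/255≈0.8196, B'=112/255≈0.4392
Max=209/255, Min=112/255, Δ=Max-Min=97/255
L = (Max+Min)/2 = (209+112)/510 = 321/510 = 0.62941… → L = 62.9%
L > 0.5 → S = Δ/(2-Max-Min) = 97/(510-209-112) = 97/189 = 0.51322… → S = 51.3%
(the 1/255 factors cancel in S and H, so raw channel differences can be used)
Max is G' → H = 60 × ((B-R)/Δ + 2) = 60 × ((112-163)/97 + 2)
  -51/97 + 2 = -0.5257… + 2 = 1.4742…
  H = 60 × 1.4742… = 88.453…° → H = 88.5°
= HSL(88.5°, 51.3%, 62.9%)


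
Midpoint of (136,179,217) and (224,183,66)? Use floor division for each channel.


Midpoint: each channel = ⌊(C₁+C₂)/2⌋
R: ⌊(136+224)/2⌋ = 180
G: ⌊(179+183)/2⌋ = 181
B: ⌊(217+66)/2⌋ = 141
= RGB(180, 181, 141)


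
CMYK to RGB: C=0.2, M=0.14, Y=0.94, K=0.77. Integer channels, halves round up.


R = 255 × (1-C) × (1-K) = 255 × 0.80 × 0.23 = 46.92 → 47
G = 255 × (1-M) × (1-K) = 255 × 0.86 × 0.23 = 50.439 → 50
B = 255 × (1-Y) × (1-K) = 255 × 0.06 × 0.23 = 3.519 → 4
= RGB(47, 50, 4)


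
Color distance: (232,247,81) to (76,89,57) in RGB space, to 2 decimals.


d = √[(R₁-R₂)² + (G₁-G₂)² + (B₁-B₂)²]
d = √[(232-76)² + (247-89)² + (81-57)²]
d = √[24336 + 24964 + 576]
d = √49876
d ≈ 223.33


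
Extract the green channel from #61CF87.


Color: #61CF87
R = 61 = 97
G = CF = 207
B = 87 = 135
Green = 207


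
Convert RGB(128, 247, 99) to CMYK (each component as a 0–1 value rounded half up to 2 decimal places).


R'=128/255≈0.5020, G'=247/255≈0.9686, B'=99/255≈0.3882
K = 1 - max(R',G',B') = 1 - 247/255 = 8/255 = 0.03137… → 0.03
(1-R'-K)/(1-K) simplifies to (max-R)/max with max = 247:
C = (247-128)/247 = 119/247 = 0.48178… → 0.48
M = (247-247)/247 = 0/247 = 0 → 0.00
Y = (247-99)/247 = 148/247 = 0.59919… → 0.60
= CMYK(0.48, 0.00, 0.60, 0.03)


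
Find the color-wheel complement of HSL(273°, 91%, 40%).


Complement = opposite side of color wheel = hue + 180°
H' = (273 + 180) mod 360 = 93°
S and L unchanged.
= HSL(93°, 91%, 40%)


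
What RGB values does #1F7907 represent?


1F → 31 (R)
79 → 121 (G)
07 → 7 (B)
= RGB(31, 121, 7)


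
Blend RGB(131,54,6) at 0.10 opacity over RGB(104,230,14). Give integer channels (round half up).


C = α×F + (1-α)×B, with 1-α = 0.90
R: 0.10×131 + 0.90×104 = 13.10 + 93.60 = 106.70 → 107
G: 0.10×54 + 0.90×230 = 5.40 + 207.00 = 212.40 → 212
B: 0.10×6 + 0.90×14 = 0.60 + 12.60 = 13.20 → 13
= RGB(107, 212, 13)


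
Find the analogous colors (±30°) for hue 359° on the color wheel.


Base hue: 359°
Left analog: (359 - 30) mod 360 = 329°
Right analog: (359 + 30) mod 360 = 29°
Analogous hues = 329° and 29°


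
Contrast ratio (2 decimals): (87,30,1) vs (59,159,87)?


Linearize each sRGB channel c=v/255: c/12.92 if c ≤ 0.04045 else ((c+0.055)/1.055)^2.4
L = 0.2126×R_lin + 0.7152×G_lin + 0.0722×B_lin
Color 1 (87,30,1):
  R=87: 87/255≈0.3412 > 0.04045 → ((0.3412+0.055)/1.055)^2.4 ≈ 0.09531
  G=30: 30/255≈0.1176 > 0.04045 → ((0.1176+0.055)/1.055)^2.4 ≈ 0.01298
  B=1: 1/255≈0.0039 ≤ 0.04045 → 0.0039/12.92 ≈ 0.00030
  L1 = 0.2126×0.09531 + 0.7152×0.01298 + 0.0722×0.00030 ≈ 0.02957
Color 2 (59,159,87):
  R=59: 59/255≈0.2314 > 0.04045 → ((0.2314+0.055)/1.055)^2.4 ≈ 0.04374
  G=159: 159/255≈0.6235 > 0.04045 → ((0.6235+0.055)/1.055)^2.4 ≈ 0.34670
  B=87: 87/255≈0.3412 > 0.04045 → ((0.3412+0.055)/1.055)^2.4 ≈ 0.09531
  L2 = 0.2126×0.04374 + 0.7152×0.34670 + 0.0722×0.09531 ≈ 0.26414
Lighter = 0.26414, Darker = 0.02957
Ratio = (L_lighter + 0.05) / (L_darker + 0.05)
Ratio = (0.26414 + 0.05) / (0.02957 + 0.05) = 0.31414 / 0.07957 ≈ 3.9480
Ratio ≈ 3.95:1


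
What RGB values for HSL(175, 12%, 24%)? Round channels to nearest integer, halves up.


H=175°, S=0.12, L=0.24
C = (1-|2L-1|)×S = (1-|-0.52|)×0.12 = 0.0576
H' = H/60 = 175/60 ≈ 2.9167; X = C×(1-|H' mod 2 - 1|) = 0.0528
m = L - C/2 = 0.24 - 0.0288 = 0.2112
Sector ⌊H'⌋ = 2 → (R',G',B') = (0.0, 0.0576, 0.0528)
RGB = ((R'+m)×255, (G'+m)×255, (B'+m)×255) = (53.856, 68.544, 67.32)
Round half up → RGB(54, 69, 67)


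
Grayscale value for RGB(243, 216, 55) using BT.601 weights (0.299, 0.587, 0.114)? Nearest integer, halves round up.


Gray = 0.299×R + 0.587×G + 0.114×B
Gray = 0.299×243 + 0.587×216 + 0.114×55
Gray = 72.657 + 126.792 + 6.270
Gray = 205.719 → round half up → 206
Gray = 206


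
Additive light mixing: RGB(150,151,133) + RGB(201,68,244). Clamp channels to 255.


Additive: each channel = min(255, C₁+C₂)
R: 150+201 = 351 → 255
G: 151+68 = 219 → 219
B: 133+244 = 377 → 255
= RGB(255, 219, 255)


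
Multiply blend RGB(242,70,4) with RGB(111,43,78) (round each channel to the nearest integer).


Multiply: C = A×B/255, rounded to nearest integer
R: 242×111/255 = 26862/255 ≈ 105.341 → 105
G: 70×43/255 = 3010/255 ≈ 11.804 → 12
B: 4×78/255 = 312/255 ≈ 1.224 → 1
= RGB(105, 12, 1)


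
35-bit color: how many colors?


Colors = 2^bits = 2^35
= 34,359,738,368 colors


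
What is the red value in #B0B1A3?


Color: #B0B1A3
R = B0 = 176
G = B1 = 177
B = A3 = 163
Red = 176


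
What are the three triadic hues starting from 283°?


Triadic: equally spaced at 120° intervals
H1 = 283°
H2 = (283 + 120) mod 360 = 43°
H3 = (283 + 240) mod 360 = 163°
Triadic = 283°, 43°, 163°


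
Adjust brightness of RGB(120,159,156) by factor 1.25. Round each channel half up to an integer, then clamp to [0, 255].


Multiply each channel by 1.25, round half up, clamp to [0, 255]
R: 120×1.25 = 150
G: 159×1.25 = 198.75 → round → 199
B: 156×1.25 = 195
= RGB(150, 199, 195)


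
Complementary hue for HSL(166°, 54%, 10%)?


Complement = opposite side of color wheel = hue + 180°
H' = (166 + 180) mod 360 = 346°
S and L unchanged.
= HSL(346°, 54%, 10%)


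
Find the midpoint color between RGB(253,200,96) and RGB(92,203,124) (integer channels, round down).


Midpoint: each channel = ⌊(C₁+C₂)/2⌋
R: ⌊(253+92)/2⌋ = 172
G: ⌊(200+203)/2⌋ = 201
B: ⌊(96+124)/2⌋ = 110
= RGB(172, 201, 110)


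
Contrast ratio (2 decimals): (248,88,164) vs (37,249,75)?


Linearize each sRGB channel c=v/255: c/12.92 if c ≤ 0.04045 else ((c+0.055)/1.055)^2.4
L = 0.2126×R_lin + 0.7152×G_lin + 0.0722×B_lin
Color 1 (248,88,164):
  R=248: 248/255≈0.9725 > 0.04045 → ((0.9725+0.055)/1.055)^2.4 ≈ 0.93869
  G=88: 88/255≈0.3451 > 0.04045 → ((0.3451+0.055)/1.055)^2.4 ≈ 0.09759
  B=164: 164/255≈0.6431 > 0.04045 → ((0.6431+0.055)/1.055)^2.4 ≈ 0.37124
  L1 = 0.2126×0.93869 + 0.7152×0.09759 + 0.0722×0.37124 ≈ 0.29616
Color 2 (37,249,75):
  R=37: 37/255≈0.1451 > 0.04045 → ((0.1451+0.055)/1.055)^2.4 ≈ 0.01850
  G=249: 249/255≈0.9765 > 0.04045 → ((0.9765+0.055)/1.055)^2.4 ≈ 0.94731
  B=75: 75/255≈0.2941 > 0.04045 → ((0.2941+0.055)/1.055)^2.4 ≈ 0.07036
  L2 = 0.2126×0.01850 + 0.7152×0.94731 + 0.0722×0.07036 ≈ 0.68653
Lighter = 0.68653, Darker = 0.29616
Ratio = (L_lighter + 0.05) / (L_darker + 0.05)
Ratio = (0.68653 + 0.05) / (0.29616 + 0.05) = 0.73653 / 0.34616 ≈ 2.1277
Ratio ≈ 2.13:1


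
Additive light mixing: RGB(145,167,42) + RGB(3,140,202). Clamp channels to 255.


Additive: each channel = min(255, C₁+C₂)
R: 145+3 = 148 → 148
G: 167+140 = 307 → 255
B: 42+202 = 244 → 244
= RGB(148, 255, 244)


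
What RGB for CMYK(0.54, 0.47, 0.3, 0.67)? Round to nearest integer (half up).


R = 255 × (1-C) × (1-K) = 255 × 0.46 × 0.33 = 38.709 → 39
G = 255 × (1-M) × (1-K) = 255 × 0.53 × 0.33 = 44.5995 → 45
B = 255 × (1-Y) × (1-K) = 255 × 0.70 × 0.33 = 58.905 → 59
= RGB(39, 45, 59)


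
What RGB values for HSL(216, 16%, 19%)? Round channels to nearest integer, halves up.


H=216°, S=0.16, L=0.19
C = (1-|2L-1|)×S = (1-|-0.62|)×0.16 = 0.0608
H' = H/60 = 216/60 ≈ 3.6000; X = C×(1-|H' mod 2 - 1|) = 0.02432
m = L - C/2 = 0.19 - 0.0304 = 0.1596
Sector ⌊H'⌋ = 3 → (R',G',B') = (0.0, 0.02432, 0.0608)
RGB = ((R'+m)×255, (G'+m)×255, (B'+m)×255) = (40.698, 46.8996, 56.202)
Round half up → RGB(41, 47, 56)


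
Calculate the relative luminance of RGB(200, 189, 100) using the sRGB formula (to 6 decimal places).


Linearize each channel (sRGB transfer function): c = v/255; c_lin = c/12.92 if c ≤ 0.04045, else ((c+0.055)/1.055)^2.4
  R: 200/255 ≈ 0.784314 > 0.04045 → ((0.784314+0.055)/1.055)^2.4 ≈ 0.577580
  G: 189/255 ≈ 0.741176 > 0.04045 → ((0.741176+0.055)/1.055)^2.4 ≈ 0.508881
  B: 100/255 ≈ 0.392157 > 0.04045 → ((0.392157+0.055)/1.055)^2.4 ≈ 0.127438
R_lin = 0.577580, G_lin = 0.508881, B_lin = 0.127438
L = 0.2126×R + 0.7152×G + 0.0722×B
L = 0.2126×0.577580 + 0.7152×0.508881 + 0.0722×0.127438
L ≈ 0.495947


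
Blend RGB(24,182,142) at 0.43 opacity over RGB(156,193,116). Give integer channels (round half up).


C = α×F + (1-α)×B, with 1-α = 0.57
R: 0.43×24 + 0.57×156 = 10.32 + 88.92 = 99.24 → 99
G: 0.43×182 + 0.57×193 = 78.26 + 110.01 = 188.27 → 188
B: 0.43×142 + 0.57×116 = 61.06 + 66.12 = 127.18 → 127
= RGB(99, 188, 127)
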